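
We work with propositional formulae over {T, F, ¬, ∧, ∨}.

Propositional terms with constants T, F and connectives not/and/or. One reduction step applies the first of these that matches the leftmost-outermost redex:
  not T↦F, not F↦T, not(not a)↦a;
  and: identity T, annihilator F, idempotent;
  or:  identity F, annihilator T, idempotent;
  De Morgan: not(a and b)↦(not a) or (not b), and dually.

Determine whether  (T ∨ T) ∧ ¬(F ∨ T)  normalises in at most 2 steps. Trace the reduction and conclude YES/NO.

  start: (T ∨ T) ∧ ¬(F ∨ T)
  [1] T ∧ ¬(F ∨ T)
  [2] ¬(F ∨ T)

Answer: NO — after 2 steps the term is ¬(F ∨ T), not yet normal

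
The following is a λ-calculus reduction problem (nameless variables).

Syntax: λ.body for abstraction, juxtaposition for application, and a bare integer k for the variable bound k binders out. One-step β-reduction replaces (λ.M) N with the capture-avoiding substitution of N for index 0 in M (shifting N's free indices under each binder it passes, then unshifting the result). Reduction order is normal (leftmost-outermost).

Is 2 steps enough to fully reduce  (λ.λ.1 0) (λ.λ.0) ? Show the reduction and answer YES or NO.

Answer: YES — reaches normal form λ.λ.0 in 2 ≤ 2 steps

Reduction:
  start: (λ.λ.1 0) (λ.λ.0)
  step 1: λ.(λ.λ.0) 0
  step 2: λ.λ.0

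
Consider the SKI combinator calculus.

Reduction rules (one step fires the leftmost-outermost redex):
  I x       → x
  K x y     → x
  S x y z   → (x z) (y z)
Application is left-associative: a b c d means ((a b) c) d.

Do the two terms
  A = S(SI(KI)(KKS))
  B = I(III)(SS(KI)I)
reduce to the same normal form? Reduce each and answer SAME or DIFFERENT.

Answer: DIFFERENT — A ⇓ S(KI), B ⇓ SII

Working:
Term A:
  start: S(SI(KI)(KKS))
  step 1: S(I(KKS)(KI(KKS)))
  step 2: S(KKS(KI(KKS)))
  step 3: S(K(KI(KKS)))
  step 4: S(KI)

Term B:
  start: I(III)(SS(KI)I)
  step 1: III(SS(KI)I)
  step 2: II(SS(KI)I)
  step 3: I(SS(KI)I)
  step 4: SS(KI)I
  step 5: SI(KII)
  step 6: SII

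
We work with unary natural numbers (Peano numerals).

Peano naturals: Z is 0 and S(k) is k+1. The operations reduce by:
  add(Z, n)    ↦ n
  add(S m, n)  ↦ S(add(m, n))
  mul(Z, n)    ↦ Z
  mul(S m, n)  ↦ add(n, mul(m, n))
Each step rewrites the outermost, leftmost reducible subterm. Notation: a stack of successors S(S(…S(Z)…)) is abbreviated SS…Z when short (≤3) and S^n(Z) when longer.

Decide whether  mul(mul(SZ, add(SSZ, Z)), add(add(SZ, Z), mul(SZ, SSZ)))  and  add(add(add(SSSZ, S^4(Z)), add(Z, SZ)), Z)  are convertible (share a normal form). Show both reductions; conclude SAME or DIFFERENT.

Term A:
  start: mul(mul(SZ, add(SSZ, Z)), add(add(SZ, Z), mul(SZ, SSZ)))
  →1  mul(add(add(SSZ, Z), mul(Z, add(SSZ, Z))), add(add(SZ, Z), mul(SZ, SSZ)))
  →2  mul(add(S(add(SZ, Z)), mul(Z, add(SSZ, Z))), add(add(SZ, Z), mul(SZ, SSZ)))
  →3  mul(S(add(add(SZ, Z), mul(Z, add(SSZ, Z)))), add(add(SZ, Z), mul(SZ, SSZ)))
  →4  add(add(add(SZ, Z), mul(SZ, SSZ)), mul(add(add(SZ, Z), mul(Z, add(SSZ, Z))), add(add(SZ, Z), mul(SZ, SSZ))))
  →5  add(add(S(add(Z, Z)), mul(SZ, SSZ)), mul(add(add(SZ, Z), mul(Z, add(SSZ, Z))), add(add(SZ, Z), mul(SZ, SSZ))))
  →6  add(S(add(add(Z, Z), mul(SZ, SSZ))), mul(add(add(SZ, Z), mul(Z, add(SSZ, Z))), add(add(SZ, Z), mul(SZ, SSZ))))
  →7  S(add(add(add(Z, Z), mul(SZ, SSZ)), mul(add(add(SZ, Z), mul(Z, add(SSZ, Z))), add(add(SZ, Z), mul(SZ, SSZ)))))
  →8  S(add(add(Z, mul(SZ, SSZ)), mul(add(add(SZ, Z), mul(Z, add(SSZ, Z))), add(add(SZ, Z), mul(SZ, SSZ)))))
  →9  S(add(mul(SZ, SSZ), mul(add(add(SZ, Z), mul(Z, add(SSZ, Z))), add(add(SZ, Z), mul(SZ, SSZ)))))
  →10  S(add(add(SSZ, mul(Z, SSZ)), mul(add(add(SZ, Z), mul(Z, add(SSZ, Z))), add(add(SZ, Z), mul(SZ, SSZ)))))
  →11  S(add(S(add(SZ, mul(Z, SSZ))), mul(add(add(SZ, Z), mul(Z, add(SSZ, Z))), add(add(SZ, Z), mul(SZ, SSZ)))))
  →12  S(S(add(add(SZ, mul(Z, SSZ)), mul(add(add(SZ, Z), mul(Z, add(SSZ, Z))), add(add(SZ, Z), mul(SZ, SSZ))))))
  →13  S(S(add(S(add(Z, mul(Z, SSZ))), mul(add(add(SZ, Z), mul(Z, add(SSZ, Z))), add(add(SZ, Z), mul(SZ, SSZ))))))
  →14  S(S(S(add(add(Z, mul(Z, SSZ)), mul(add(add(SZ, Z), mul(Z, add(SSZ, Z))), add(add(SZ, Z), mul(SZ, SSZ)))))))
  →15  S(S(S(add(mul(Z, SSZ), mul(add(add(SZ, Z), mul(Z, add(SSZ, Z))), add(add(SZ, Z), mul(SZ, SSZ)))))))
  →16  S(S(S(add(Z, mul(add(add(SZ, Z), mul(Z, add(SSZ, Z))), add(add(SZ, Z), mul(SZ, SSZ)))))))
  →17  S(S(S(mul(add(add(SZ, Z), mul(Z, add(SSZ, Z))), add(add(SZ, Z), mul(SZ, SSZ))))))
  →18  S(S(S(mul(add(S(add(Z, Z)), mul(Z, add(SSZ, Z))), add(add(SZ, Z), mul(SZ, SSZ))))))
  →19  S(S(S(mul(S(add(add(Z, Z), mul(Z, add(SSZ, Z)))), add(add(SZ, Z), mul(SZ, SSZ))))))
  →20  S(S(S(add(add(add(SZ, Z), mul(SZ, SSZ)), mul(add(add(Z, Z), mul(Z, add(SSZ, Z))), add(add(SZ, Z), mul(SZ, SSZ)))))))
  →21  S(S(S(add(add(S(add(Z, Z)), mul(SZ, SSZ)), mul(add(add(Z, Z), mul(Z, add(SSZ, Z))), add(add(SZ, Z), mul(SZ, SSZ)))))))
  →22  S(S(S(add(S(add(add(Z, Z), mul(SZ, SSZ))), mul(add(add(Z, Z), mul(Z, add(SSZ, Z))), add(add(SZ, Z), mul(SZ, SSZ)))))))
  →23  S(S(S(S(add(add(add(Z, Z), mul(SZ, SSZ)), mul(add(add(Z, Z), mul(Z, add(SSZ, Z))), add(add(SZ, Z), mul(SZ, SSZ))))))))
  →24  S(S(S(S(add(add(Z, mul(SZ, SSZ)), mul(add(add(Z, Z), mul(Z, add(SSZ, Z))), add(add(SZ, Z), mul(SZ, SSZ))))))))
  →25  S(S(S(S(add(mul(SZ, SSZ), mul(add(add(Z, Z), mul(Z, add(SSZ, Z))), add(add(SZ, Z), mul(SZ, SSZ))))))))
  →26  S(S(S(S(add(add(SSZ, mul(Z, SSZ)), mul(add(add(Z, Z), mul(Z, add(SSZ, Z))), add(add(SZ, Z), mul(SZ, SSZ))))))))
  →27  S(S(S(S(add(S(add(SZ, mul(Z, SSZ))), mul(add(add(Z, Z), mul(Z, add(SSZ, Z))), add(add(SZ, Z), mul(SZ, SSZ))))))))
  →28  S(S(S(S(S(add(add(SZ, mul(Z, SSZ)), mul(add(add(Z, Z), mul(Z, add(SSZ, Z))), add(add(SZ, Z), mul(SZ, SSZ)))))))))
  →29  S(S(S(S(S(add(S(add(Z, mul(Z, SSZ))), mul(add(add(Z, Z), mul(Z, add(SSZ, Z))), add(add(SZ, Z), mul(SZ, SSZ)))))))))
  →30  S(S(S(S(S(S(add(add(Z, mul(Z, SSZ)), mul(add(add(Z, Z), mul(Z, add(SSZ, Z))), add(add(SZ, Z), mul(SZ, SSZ))))))))))
  →31  S(S(S(S(S(S(add(mul(Z, SSZ), mul(add(add(Z, Z), mul(Z, add(SSZ, Z))), add(add(SZ, Z), mul(SZ, SSZ))))))))))
  →32  S(S(S(S(S(S(add(Z, mul(add(add(Z, Z), mul(Z, add(SSZ, Z))), add(add(SZ, Z), mul(SZ, SSZ))))))))))
  →33  S(S(S(S(S(S(mul(add(add(Z, Z), mul(Z, add(SSZ, Z))), add(add(SZ, Z), mul(SZ, SSZ)))))))))
  →34  S(S(S(S(S(S(mul(add(Z, mul(Z, add(SSZ, Z))), add(add(SZ, Z), mul(SZ, SSZ)))))))))
  →35  S(S(S(S(S(S(mul(mul(Z, add(SSZ, Z)), add(add(SZ, Z), mul(SZ, SSZ)))))))))
  →36  S(S(S(S(S(S(mul(Z, add(add(SZ, Z), mul(SZ, SSZ)))))))))
  →37  S^6(Z)

Term B:
  start: add(add(add(SSSZ, S^4(Z)), add(Z, SZ)), Z)
  →1  add(add(S(add(SSZ, S^4(Z))), add(Z, SZ)), Z)
  →2  add(S(add(add(SSZ, S^4(Z)), add(Z, SZ))), Z)
  →3  S(add(add(add(SSZ, S^4(Z)), add(Z, SZ)), Z))
  →4  S(add(add(S(add(SZ, S^4(Z))), add(Z, SZ)), Z))
  →5  S(add(S(add(add(SZ, S^4(Z)), add(Z, SZ))), Z))
  →6  S(S(add(add(add(SZ, S^4(Z)), add(Z, SZ)), Z)))
  →7  S(S(add(add(S(add(Z, S^4(Z))), add(Z, SZ)), Z)))
  →8  S(S(add(S(add(add(Z, S^4(Z)), add(Z, SZ))), Z)))
  →9  S(S(S(add(add(add(Z, S^4(Z)), add(Z, SZ)), Z))))
  →10  S(S(S(add(add(S^4(Z), add(Z, SZ)), Z))))
  →11  S(S(S(add(S(add(SSSZ, add(Z, SZ))), Z))))
  →12  S(S(S(S(add(add(SSSZ, add(Z, SZ)), Z)))))
  →13  S(S(S(S(add(S(add(SSZ, add(Z, SZ))), Z)))))
  →14  S(S(S(S(S(add(add(SSZ, add(Z, SZ)), Z))))))
  →15  S(S(S(S(S(add(S(add(SZ, add(Z, SZ))), Z))))))
  →16  S(S(S(S(S(S(add(add(SZ, add(Z, SZ)), Z)))))))
  →17  S(S(S(S(S(S(add(S(add(Z, add(Z, SZ))), Z)))))))
  →18  S(S(S(S(S(S(S(add(add(Z, add(Z, SZ)), Z))))))))
  →19  S(S(S(S(S(S(S(add(add(Z, SZ), Z))))))))
  →20  S(S(S(S(S(S(S(add(SZ, Z))))))))
  →21  S(S(S(S(S(S(S(S(add(Z, Z)))))))))
  →22  S^8(Z)

Answer: DIFFERENT — A ⇓ S^6(Z), B ⇓ S^8(Z)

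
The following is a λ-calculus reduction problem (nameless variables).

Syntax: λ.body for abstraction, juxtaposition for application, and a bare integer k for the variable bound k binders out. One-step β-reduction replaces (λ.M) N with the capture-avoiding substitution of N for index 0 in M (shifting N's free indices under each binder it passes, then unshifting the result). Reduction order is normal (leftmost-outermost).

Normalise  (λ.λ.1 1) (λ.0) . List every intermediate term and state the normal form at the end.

  start: (λ.λ.1 1) (λ.0)
  →1  λ.(λ.0) (λ.0)
  →2  λ.λ.0

Answer: normal form = λ.λ.0  (in 2 steps)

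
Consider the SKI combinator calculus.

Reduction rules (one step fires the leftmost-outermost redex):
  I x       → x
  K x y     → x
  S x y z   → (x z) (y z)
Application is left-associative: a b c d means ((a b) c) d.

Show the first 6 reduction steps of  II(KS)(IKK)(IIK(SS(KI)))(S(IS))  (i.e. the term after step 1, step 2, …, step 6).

Answer: after 6 steps: S(K(SS(KI)))(SS)

Derivation:
  start: II(KS)(IKK)(IIK(SS(KI)))(S(IS))
  →1  I(KS)(IKK)(IIK(SS(KI)))(S(IS))
  →2  KS(IKK)(IIK(SS(KI)))(S(IS))
  →3  S(IIK(SS(KI)))(S(IS))
  →4  S(IK(SS(KI)))(S(IS))
  →5  S(K(SS(KI)))(S(IS))
  →6  S(K(SS(KI)))(SS)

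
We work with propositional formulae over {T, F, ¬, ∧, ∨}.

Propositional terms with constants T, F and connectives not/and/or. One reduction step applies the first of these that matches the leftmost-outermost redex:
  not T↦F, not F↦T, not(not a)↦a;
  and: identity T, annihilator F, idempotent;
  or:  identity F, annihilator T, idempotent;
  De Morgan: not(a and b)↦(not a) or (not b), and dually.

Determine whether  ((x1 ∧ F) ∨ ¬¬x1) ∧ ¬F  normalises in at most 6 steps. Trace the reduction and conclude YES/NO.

Answer: YES — reaches normal form x1 in 5 ≤ 6 steps

Derivation:
  start: ((x1 ∧ F) ∨ ¬¬x1) ∧ ¬F
  →1  (F ∨ ¬¬x1) ∧ ¬F
  →2  ¬¬x1 ∧ ¬F
  →3  x1 ∧ ¬F
  →4  x1 ∧ T
  →5  x1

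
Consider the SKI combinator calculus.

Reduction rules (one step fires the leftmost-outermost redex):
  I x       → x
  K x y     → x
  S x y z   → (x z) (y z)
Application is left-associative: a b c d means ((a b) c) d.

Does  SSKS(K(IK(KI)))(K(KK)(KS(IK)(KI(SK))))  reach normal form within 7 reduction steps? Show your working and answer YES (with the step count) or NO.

Answer: YES — reaches normal form KI in 6 ≤ 7 steps

Working:
  start: SSKS(K(IK(KI)))(K(KK)(KS(IK)(KI(SK))))
  [1] SS(KS)(K(IK(KI)))(K(KK)(KS(IK)(KI(SK))))
  [2] S(K(IK(KI)))(KS(K(IK(KI))))(K(KK)(KS(IK)(KI(SK))))
  [3] K(IK(KI))(K(KK)(KS(IK)(KI(SK))))(KS(K(IK(KI)))(K(KK)(KS(IK)(KI(SK)))))
  [4] IK(KI)(KS(K(IK(KI)))(K(KK)(KS(IK)(KI(SK)))))
  [5] K(KI)(KS(K(IK(KI)))(K(KK)(KS(IK)(KI(SK)))))
  [6] KI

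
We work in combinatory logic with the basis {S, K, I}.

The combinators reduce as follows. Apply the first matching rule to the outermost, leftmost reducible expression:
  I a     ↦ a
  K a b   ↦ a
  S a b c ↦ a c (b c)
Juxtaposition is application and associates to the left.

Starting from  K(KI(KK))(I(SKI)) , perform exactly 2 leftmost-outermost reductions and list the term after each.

  start: K(KI(KK))(I(SKI))
  [1] KI(KK)
  [2] I

Answer: after 2 steps: I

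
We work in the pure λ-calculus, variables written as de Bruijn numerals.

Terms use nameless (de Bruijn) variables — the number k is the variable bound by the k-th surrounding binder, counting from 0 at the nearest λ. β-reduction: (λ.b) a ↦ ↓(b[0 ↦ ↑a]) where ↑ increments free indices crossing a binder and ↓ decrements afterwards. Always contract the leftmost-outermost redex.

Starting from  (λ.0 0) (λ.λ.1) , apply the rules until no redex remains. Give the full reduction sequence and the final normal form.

Answer: normal form = λ.λ.λ.1  (in 2 steps)

Working:
  start: (λ.0 0) (λ.λ.1)
  →1  (λ.λ.1) (λ.λ.1)
  →2  λ.λ.λ.1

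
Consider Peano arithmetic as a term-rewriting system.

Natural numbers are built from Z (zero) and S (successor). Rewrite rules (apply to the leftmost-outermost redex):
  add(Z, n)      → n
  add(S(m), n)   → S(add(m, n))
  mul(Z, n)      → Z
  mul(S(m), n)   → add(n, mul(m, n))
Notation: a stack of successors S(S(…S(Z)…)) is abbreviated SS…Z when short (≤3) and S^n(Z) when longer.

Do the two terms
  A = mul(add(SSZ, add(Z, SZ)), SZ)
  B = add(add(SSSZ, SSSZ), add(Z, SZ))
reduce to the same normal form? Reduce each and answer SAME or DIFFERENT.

Term A:
  start: mul(add(SSZ, add(Z, SZ)), SZ)
  [1] mul(S(add(SZ, add(Z, SZ))), SZ)
  [2] add(SZ, mul(add(SZ, add(Z, SZ)), SZ))
  [3] S(add(Z, mul(add(SZ, add(Z, SZ)), SZ)))
  [4] S(mul(add(SZ, add(Z, SZ)), SZ))
  [5] S(mul(S(add(Z, add(Z, SZ))), SZ))
  [6] S(add(SZ, mul(add(Z, add(Z, SZ)), SZ)))
  [7] S(S(add(Z, mul(add(Z, add(Z, SZ)), SZ))))
  [8] S(S(mul(add(Z, add(Z, SZ)), SZ)))
  [9] S(S(mul(add(Z, SZ), SZ)))
  [10] S(S(mul(SZ, SZ)))
  [11] S(S(add(SZ, mul(Z, SZ))))
  [12] S(S(S(add(Z, mul(Z, SZ)))))
  [13] S(S(S(mul(Z, SZ))))
  [14] SSSZ

Term B:
  start: add(add(SSSZ, SSSZ), add(Z, SZ))
  [1] add(S(add(SSZ, SSSZ)), add(Z, SZ))
  [2] S(add(add(SSZ, SSSZ), add(Z, SZ)))
  [3] S(add(S(add(SZ, SSSZ)), add(Z, SZ)))
  [4] S(S(add(add(SZ, SSSZ), add(Z, SZ))))
  [5] S(S(add(S(add(Z, SSSZ)), add(Z, SZ))))
  [6] S(S(S(add(add(Z, SSSZ), add(Z, SZ)))))
  [7] S(S(S(add(SSSZ, add(Z, SZ)))))
  [8] S(S(S(S(add(SSZ, add(Z, SZ))))))
  [9] S(S(S(S(S(add(SZ, add(Z, SZ)))))))
  [10] S(S(S(S(S(S(add(Z, add(Z, SZ))))))))
  [11] S(S(S(S(S(S(add(Z, SZ)))))))
  [12] S^7(Z)

Answer: DIFFERENT — A ⇓ SSSZ, B ⇓ S^7(Z)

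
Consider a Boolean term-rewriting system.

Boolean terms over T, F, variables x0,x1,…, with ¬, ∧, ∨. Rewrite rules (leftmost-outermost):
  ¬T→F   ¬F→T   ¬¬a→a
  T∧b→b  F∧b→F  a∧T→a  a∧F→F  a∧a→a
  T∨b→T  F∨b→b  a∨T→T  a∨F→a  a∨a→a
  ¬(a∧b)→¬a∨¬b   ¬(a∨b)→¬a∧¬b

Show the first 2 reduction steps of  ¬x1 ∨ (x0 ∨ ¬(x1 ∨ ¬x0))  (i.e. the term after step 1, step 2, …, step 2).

Answer: after 2 steps: ¬x1 ∨ (x0 ∨ (¬x1 ∧ x0))

Derivation:
  start: ¬x1 ∨ (x0 ∨ ¬(x1 ∨ ¬x0))
  step 1: ¬x1 ∨ (x0 ∨ (¬x1 ∧ ¬¬x0))
  step 2: ¬x1 ∨ (x0 ∨ (¬x1 ∧ x0))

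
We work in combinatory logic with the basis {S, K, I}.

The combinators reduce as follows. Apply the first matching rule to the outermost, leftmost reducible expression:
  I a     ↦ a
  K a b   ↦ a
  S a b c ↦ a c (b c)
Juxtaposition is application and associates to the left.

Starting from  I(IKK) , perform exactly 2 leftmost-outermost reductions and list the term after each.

Answer: after 2 steps: KK

Reduction:
  start: I(IKK)
  [1] IKK
  [2] KK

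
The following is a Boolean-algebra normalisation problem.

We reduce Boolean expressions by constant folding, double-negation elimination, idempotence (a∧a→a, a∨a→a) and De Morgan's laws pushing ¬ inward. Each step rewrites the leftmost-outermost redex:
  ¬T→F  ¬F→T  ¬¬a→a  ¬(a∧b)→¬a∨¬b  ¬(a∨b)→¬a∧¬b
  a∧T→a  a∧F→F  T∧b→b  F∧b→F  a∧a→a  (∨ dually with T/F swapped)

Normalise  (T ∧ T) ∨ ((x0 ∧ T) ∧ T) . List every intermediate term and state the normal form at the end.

  start: (T ∧ T) ∨ ((x0 ∧ T) ∧ T)
  →1  T ∨ ((x0 ∧ T) ∧ T)
  →2  T

Answer: normal form = T  (in 2 steps)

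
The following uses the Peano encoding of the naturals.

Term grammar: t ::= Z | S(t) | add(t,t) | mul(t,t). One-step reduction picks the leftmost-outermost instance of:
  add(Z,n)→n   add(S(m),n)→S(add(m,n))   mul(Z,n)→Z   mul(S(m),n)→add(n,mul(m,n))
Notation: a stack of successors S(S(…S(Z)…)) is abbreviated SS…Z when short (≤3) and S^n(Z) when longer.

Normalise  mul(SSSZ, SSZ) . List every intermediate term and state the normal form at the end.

  start: mul(SSSZ, SSZ)
  step 1: add(SSZ, mul(SSZ, SSZ))
  step 2: S(add(SZ, mul(SSZ, SSZ)))
  step 3: S(S(add(Z, mul(SSZ, SSZ))))
  step 4: S(S(mul(SSZ, SSZ)))
  step 5: S(S(add(SSZ, mul(SZ, SSZ))))
  step 6: S(S(S(add(SZ, mul(SZ, SSZ)))))
  step 7: S(S(S(S(add(Z, mul(SZ, SSZ))))))
  step 8: S(S(S(S(mul(SZ, SSZ)))))
  step 9: S(S(S(S(add(SSZ, mul(Z, SSZ))))))
  step 10: S(S(S(S(S(add(SZ, mul(Z, SSZ)))))))
  step 11: S(S(S(S(S(S(add(Z, mul(Z, SSZ))))))))
  step 12: S(S(S(S(S(S(mul(Z, SSZ)))))))
  step 13: S^6(Z)

Answer: normal form = S^6(Z)  (in 13 steps)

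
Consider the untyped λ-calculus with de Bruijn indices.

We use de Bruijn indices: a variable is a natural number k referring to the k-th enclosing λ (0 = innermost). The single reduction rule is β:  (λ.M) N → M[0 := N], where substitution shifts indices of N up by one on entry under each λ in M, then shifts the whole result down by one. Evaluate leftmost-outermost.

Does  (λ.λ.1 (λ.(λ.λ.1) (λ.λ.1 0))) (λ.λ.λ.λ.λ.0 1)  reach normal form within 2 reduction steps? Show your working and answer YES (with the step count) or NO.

Answer: YES — reaches normal form λ.λ.λ.λ.λ.0 1 in 2 ≤ 2 steps

Working:
  start: (λ.λ.1 (λ.(λ.λ.1) (λ.λ.1 0))) (λ.λ.λ.λ.λ.0 1)
  →1  λ.(λ.λ.λ.λ.λ.0 1) (λ.(λ.λ.1) (λ.λ.1 0))
  →2  λ.λ.λ.λ.λ.0 1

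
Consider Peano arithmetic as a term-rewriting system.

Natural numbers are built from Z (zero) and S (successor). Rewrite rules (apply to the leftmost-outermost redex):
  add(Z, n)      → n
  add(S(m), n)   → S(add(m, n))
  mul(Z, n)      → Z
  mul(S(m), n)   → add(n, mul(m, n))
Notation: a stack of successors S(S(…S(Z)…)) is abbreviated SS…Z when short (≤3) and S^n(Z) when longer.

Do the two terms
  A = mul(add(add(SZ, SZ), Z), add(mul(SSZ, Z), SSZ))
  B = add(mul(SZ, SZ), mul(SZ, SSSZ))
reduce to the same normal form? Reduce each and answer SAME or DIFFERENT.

Term A:
  start: mul(add(add(SZ, SZ), Z), add(mul(SSZ, Z), SSZ))
  [1] mul(add(S(add(Z, SZ)), Z), add(mul(SSZ, Z), SSZ))
  [2] mul(S(add(add(Z, SZ), Z)), add(mul(SSZ, Z), SSZ))
  [3] add(add(mul(SSZ, Z), SSZ), mul(add(add(Z, SZ), Z), add(mul(SSZ, Z), SSZ)))
  [4] add(add(add(Z, mul(SZ, Z)), SSZ), mul(add(add(Z, SZ), Z), add(mul(SSZ, Z), SSZ)))
  [5] add(add(mul(SZ, Z), SSZ), mul(add(add(Z, SZ), Z), add(mul(SSZ, Z), SSZ)))
  [6] add(add(add(Z, mul(Z, Z)), SSZ), mul(add(add(Z, SZ), Z), add(mul(SSZ, Z), SSZ)))
  [7] add(add(mul(Z, Z), SSZ), mul(add(add(Z, SZ), Z), add(mul(SSZ, Z), SSZ)))
  [8] add(add(Z, SSZ), mul(add(add(Z, SZ), Z), add(mul(SSZ, Z), SSZ)))
  [9] add(SSZ, mul(add(add(Z, SZ), Z), add(mul(SSZ, Z), SSZ)))
  [10] S(add(SZ, mul(add(add(Z, SZ), Z), add(mul(SSZ, Z), SSZ))))
  [11] S(S(add(Z, mul(add(add(Z, SZ), Z), add(mul(SSZ, Z), SSZ)))))
  [12] S(S(mul(add(add(Z, SZ), Z), add(mul(SSZ, Z), SSZ))))
  [13] S(S(mul(add(SZ, Z), add(mul(SSZ, Z), SSZ))))
  [14] S(S(mul(S(add(Z, Z)), add(mul(SSZ, Z), SSZ))))
  [15] S(S(add(add(mul(SSZ, Z), SSZ), mul(add(Z, Z), add(mul(SSZ, Z), SSZ)))))
  [16] S(S(add(add(add(Z, mul(SZ, Z)), SSZ), mul(add(Z, Z), add(mul(SSZ, Z), SSZ)))))
  [17] S(S(add(add(mul(SZ, Z), SSZ), mul(add(Z, Z), add(mul(SSZ, Z), SSZ)))))
  [18] S(S(add(add(add(Z, mul(Z, Z)), SSZ), mul(add(Z, Z), add(mul(SSZ, Z), SSZ)))))
  [19] S(S(add(add(mul(Z, Z), SSZ), mul(add(Z, Z), add(mul(SSZ, Z), SSZ)))))
  [20] S(S(add(add(Z, SSZ), mul(add(Z, Z), add(mul(SSZ, Z), SSZ)))))
  [21] S(S(add(SSZ, mul(add(Z, Z), add(mul(SSZ, Z), SSZ)))))
  [22] S(S(S(add(SZ, mul(add(Z, Z), add(mul(SSZ, Z), SSZ))))))
  [23] S(S(S(S(add(Z, mul(add(Z, Z), add(mul(SSZ, Z), SSZ)))))))
  [24] S(S(S(S(mul(add(Z, Z), add(mul(SSZ, Z), SSZ))))))
  [25] S(S(S(S(mul(Z, add(mul(SSZ, Z), SSZ))))))
  [26] S^4(Z)

Term B:
  start: add(mul(SZ, SZ), mul(SZ, SSSZ))
  [1] add(add(SZ, mul(Z, SZ)), mul(SZ, SSSZ))
  [2] add(S(add(Z, mul(Z, SZ))), mul(SZ, SSSZ))
  [3] S(add(add(Z, mul(Z, SZ)), mul(SZ, SSSZ)))
  [4] S(add(mul(Z, SZ), mul(SZ, SSSZ)))
  [5] S(add(Z, mul(SZ, SSSZ)))
  [6] S(mul(SZ, SSSZ))
  [7] S(add(SSSZ, mul(Z, SSSZ)))
  [8] S(S(add(SSZ, mul(Z, SSSZ))))
  [9] S(S(S(add(SZ, mul(Z, SSSZ)))))
  [10] S(S(S(S(add(Z, mul(Z, SSSZ))))))
  [11] S(S(S(S(mul(Z, SSSZ)))))
  [12] S^4(Z)

Answer: SAME — A ⇓ S^4(Z), B ⇓ S^4(Z)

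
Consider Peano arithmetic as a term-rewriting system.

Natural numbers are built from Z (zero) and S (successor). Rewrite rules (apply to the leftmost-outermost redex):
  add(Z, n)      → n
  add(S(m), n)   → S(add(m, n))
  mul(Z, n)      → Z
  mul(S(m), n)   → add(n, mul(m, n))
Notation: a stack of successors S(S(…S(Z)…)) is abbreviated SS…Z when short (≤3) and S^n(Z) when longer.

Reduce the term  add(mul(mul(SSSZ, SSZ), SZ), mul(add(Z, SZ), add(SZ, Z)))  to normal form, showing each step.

Answer: normal form = S^7(Z)  (in 46 steps)

Working:
  start: add(mul(mul(SSSZ, SSZ), SZ), mul(add(Z, SZ), add(SZ, Z)))
  step 1: add(mul(add(SSZ, mul(SSZ, SSZ)), SZ), mul(add(Z, SZ), add(SZ, Z)))
  step 2: add(mul(S(add(SZ, mul(SSZ, SSZ))), SZ), mul(add(Z, SZ), add(SZ, Z)))
  step 3: add(add(SZ, mul(add(SZ, mul(SSZ, SSZ)), SZ)), mul(add(Z, SZ), add(SZ, Z)))
  step 4: add(S(add(Z, mul(add(SZ, mul(SSZ, SSZ)), SZ))), mul(add(Z, SZ), add(SZ, Z)))
  step 5: S(add(add(Z, mul(add(SZ, mul(SSZ, SSZ)), SZ)), mul(add(Z, SZ), add(SZ, Z))))
  step 6: S(add(mul(add(SZ, mul(SSZ, SSZ)), SZ), mul(add(Z, SZ), add(SZ, Z))))
  step 7: S(add(mul(S(add(Z, mul(SSZ, SSZ))), SZ), mul(add(Z, SZ), add(SZ, Z))))
  step 8: S(add(add(SZ, mul(add(Z, mul(SSZ, SSZ)), SZ)), mul(add(Z, SZ), add(SZ, Z))))
  step 9: S(add(S(add(Z, mul(add(Z, mul(SSZ, SSZ)), SZ))), mul(add(Z, SZ), add(SZ, Z))))
  step 10: S(S(add(add(Z, mul(add(Z, mul(SSZ, SSZ)), SZ)), mul(add(Z, SZ), add(SZ, Z)))))
  step 11: S(S(add(mul(add(Z, mul(SSZ, SSZ)), SZ), mul(add(Z, SZ), add(SZ, Z)))))
  step 12: S(S(add(mul(mul(SSZ, SSZ), SZ), mul(add(Z, SZ), add(SZ, Z)))))
  step 13: S(S(add(mul(add(SSZ, mul(SZ, SSZ)), SZ), mul(add(Z, SZ), add(SZ, Z)))))
  step 14: S(S(add(mul(S(add(SZ, mul(SZ, SSZ))), SZ), mul(add(Z, SZ), add(SZ, Z)))))
  step 15: S(S(add(add(SZ, mul(add(SZ, mul(SZ, SSZ)), SZ)), mul(add(Z, SZ), add(SZ, Z)))))
  step 16: S(S(add(S(add(Z, mul(add(SZ, mul(SZ, SSZ)), SZ))), mul(add(Z, SZ), add(SZ, Z)))))
  step 17: S(S(S(add(add(Z, mul(add(SZ, mul(SZ, SSZ)), SZ)), mul(add(Z, SZ), add(SZ, Z))))))
  step 18: S(S(S(add(mul(add(SZ, mul(SZ, SSZ)), SZ), mul(add(Z, SZ), add(SZ, Z))))))
  step 19: S(S(S(add(mul(S(add(Z, mul(SZ, SSZ))), SZ), mul(add(Z, SZ), add(SZ, Z))))))
  step 20: S(S(S(add(add(SZ, mul(add(Z, mul(SZ, SSZ)), SZ)), mul(add(Z, SZ), add(SZ, Z))))))
  step 21: S(S(S(add(S(add(Z, mul(add(Z, mul(SZ, SSZ)), SZ))), mul(add(Z, SZ), add(SZ, Z))))))
  step 22: S(S(S(S(add(add(Z, mul(add(Z, mul(SZ, SSZ)), SZ)), mul(add(Z, SZ), add(SZ, Z)))))))
  step 23: S(S(S(S(add(mul(add(Z, mul(SZ, SSZ)), SZ), mul(add(Z, SZ), add(SZ, Z)))))))
  step 24: S(S(S(S(add(mul(mul(SZ, SSZ), SZ), mul(add(Z, SZ), add(SZ, Z)))))))
  step 25: S(S(S(S(add(mul(add(SSZ, mul(Z, SSZ)), SZ), mul(add(Z, SZ), add(SZ, Z)))))))
  step 26: S(S(S(S(add(mul(S(add(SZ, mul(Z, SSZ))), SZ), mul(add(Z, SZ), add(SZ, Z)))))))
  step 27: S(S(S(S(add(add(SZ, mul(add(SZ, mul(Z, SSZ)), SZ)), mul(add(Z, SZ), add(SZ, Z)))))))
  step 28: S(S(S(S(add(S(add(Z, mul(add(SZ, mul(Z, SSZ)), SZ))), mul(add(Z, SZ), add(SZ, Z)))))))
  step 29: S(S(S(S(S(add(add(Z, mul(add(SZ, mul(Z, SSZ)), SZ)), mul(add(Z, SZ), add(SZ, Z))))))))
  step 30: S(S(S(S(S(add(mul(add(SZ, mul(Z, SSZ)), SZ), mul(add(Z, SZ), add(SZ, Z))))))))
  step 31: S(S(S(S(S(add(mul(S(add(Z, mul(Z, SSZ))), SZ), mul(add(Z, SZ), add(SZ, Z))))))))
  step 32: S(S(S(S(S(add(add(SZ, mul(add(Z, mul(Z, SSZ)), SZ)), mul(add(Z, SZ), add(SZ, Z))))))))
  step 33: S(S(S(S(S(add(S(add(Z, mul(add(Z, mul(Z, SSZ)), SZ))), mul(add(Z, SZ), add(SZ, Z))))))))
  step 34: S(S(S(S(S(S(add(add(Z, mul(add(Z, mul(Z, SSZ)), SZ)), mul(add(Z, SZ), add(SZ, Z)))))))))
  step 35: S(S(S(S(S(S(add(mul(add(Z, mul(Z, SSZ)), SZ), mul(add(Z, SZ), add(SZ, Z)))))))))
  step 36: S(S(S(S(S(S(add(mul(mul(Z, SSZ), SZ), mul(add(Z, SZ), add(SZ, Z)))))))))
  step 37: S(S(S(S(S(S(add(mul(Z, SZ), mul(add(Z, SZ), add(SZ, Z)))))))))
  step 38: S(S(S(S(S(S(add(Z, mul(add(Z, SZ), add(SZ, Z)))))))))
  step 39: S(S(S(S(S(S(mul(add(Z, SZ), add(SZ, Z))))))))
  step 40: S(S(S(S(S(S(mul(SZ, add(SZ, Z))))))))
  step 41: S(S(S(S(S(S(add(add(SZ, Z), mul(Z, add(SZ, Z)))))))))
  step 42: S(S(S(S(S(S(add(S(add(Z, Z)), mul(Z, add(SZ, Z)))))))))
  step 43: S(S(S(S(S(S(S(add(add(Z, Z), mul(Z, add(SZ, Z))))))))))
  step 44: S(S(S(S(S(S(S(add(Z, mul(Z, add(SZ, Z))))))))))
  step 45: S(S(S(S(S(S(S(mul(Z, add(SZ, Z)))))))))
  step 46: S^7(Z)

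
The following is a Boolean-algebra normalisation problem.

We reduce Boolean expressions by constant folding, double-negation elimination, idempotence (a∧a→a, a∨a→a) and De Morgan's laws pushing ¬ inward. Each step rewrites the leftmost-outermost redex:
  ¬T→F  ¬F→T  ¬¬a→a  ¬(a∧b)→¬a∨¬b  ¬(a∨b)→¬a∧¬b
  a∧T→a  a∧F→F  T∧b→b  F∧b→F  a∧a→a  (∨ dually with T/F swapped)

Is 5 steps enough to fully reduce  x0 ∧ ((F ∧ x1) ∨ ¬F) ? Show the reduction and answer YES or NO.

  start: x0 ∧ ((F ∧ x1) ∨ ¬F)
  step 1: x0 ∧ (F ∨ ¬F)
  step 2: x0 ∧ ¬F
  step 3: x0 ∧ T
  step 4: x0

Answer: YES — reaches normal form x0 in 4 ≤ 5 steps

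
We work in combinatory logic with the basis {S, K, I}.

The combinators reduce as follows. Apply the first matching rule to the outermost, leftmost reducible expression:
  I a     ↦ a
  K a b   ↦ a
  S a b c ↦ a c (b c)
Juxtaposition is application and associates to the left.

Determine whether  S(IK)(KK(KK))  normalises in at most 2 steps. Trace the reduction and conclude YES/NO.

  start: S(IK)(KK(KK))
  [1] SK(KK(KK))
  [2] SKK

Answer: YES — reaches normal form SKK in 2 ≤ 2 steps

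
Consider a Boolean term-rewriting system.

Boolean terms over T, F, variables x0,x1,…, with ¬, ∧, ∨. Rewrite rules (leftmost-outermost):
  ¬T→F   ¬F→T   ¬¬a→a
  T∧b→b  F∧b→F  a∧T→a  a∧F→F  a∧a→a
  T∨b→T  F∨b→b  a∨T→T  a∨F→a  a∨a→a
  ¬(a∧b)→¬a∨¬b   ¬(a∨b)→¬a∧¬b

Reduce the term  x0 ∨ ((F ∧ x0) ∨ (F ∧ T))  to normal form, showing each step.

  start: x0 ∨ ((F ∧ x0) ∨ (F ∧ T))
  [1] x0 ∨ (F ∨ (F ∧ T))
  [2] x0 ∨ (F ∧ T)
  [3] x0 ∨ F
  [4] x0

Answer: normal form = x0  (in 4 steps)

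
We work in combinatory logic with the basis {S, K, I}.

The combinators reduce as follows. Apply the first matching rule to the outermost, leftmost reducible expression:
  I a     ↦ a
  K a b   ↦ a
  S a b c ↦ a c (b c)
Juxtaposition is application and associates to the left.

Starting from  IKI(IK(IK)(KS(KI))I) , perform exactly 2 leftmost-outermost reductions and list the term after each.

  start: IKI(IK(IK)(KS(KI))I)
  →1  KI(IK(IK)(KS(KI))I)
  →2  I

Answer: after 2 steps: I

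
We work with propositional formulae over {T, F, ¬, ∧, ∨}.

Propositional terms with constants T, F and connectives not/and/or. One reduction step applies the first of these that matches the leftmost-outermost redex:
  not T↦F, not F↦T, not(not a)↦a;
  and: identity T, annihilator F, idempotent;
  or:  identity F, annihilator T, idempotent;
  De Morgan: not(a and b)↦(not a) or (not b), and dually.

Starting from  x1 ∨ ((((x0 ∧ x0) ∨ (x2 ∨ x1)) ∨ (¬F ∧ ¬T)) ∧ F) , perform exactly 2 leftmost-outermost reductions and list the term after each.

Answer: after 2 steps: x1

Derivation:
  start: x1 ∨ ((((x0 ∧ x0) ∨ (x2 ∨ x1)) ∨ (¬F ∧ ¬T)) ∧ F)
  [1] x1 ∨ F
  [2] x1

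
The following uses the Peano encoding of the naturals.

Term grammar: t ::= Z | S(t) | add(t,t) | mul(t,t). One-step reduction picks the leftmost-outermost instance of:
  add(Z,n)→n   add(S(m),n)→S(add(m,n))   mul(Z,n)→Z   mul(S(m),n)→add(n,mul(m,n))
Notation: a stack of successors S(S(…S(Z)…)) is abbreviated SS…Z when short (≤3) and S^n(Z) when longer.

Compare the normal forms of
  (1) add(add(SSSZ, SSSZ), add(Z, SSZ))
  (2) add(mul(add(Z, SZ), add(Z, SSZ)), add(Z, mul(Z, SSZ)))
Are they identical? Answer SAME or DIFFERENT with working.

Term A:
  start: add(add(SSSZ, SSSZ), add(Z, SSZ))
  [1] add(S(add(SSZ, SSSZ)), add(Z, SSZ))
  [2] S(add(add(SSZ, SSSZ), add(Z, SSZ)))
  [3] S(add(S(add(SZ, SSSZ)), add(Z, SSZ)))
  [4] S(S(add(add(SZ, SSSZ), add(Z, SSZ))))
  [5] S(S(add(S(add(Z, SSSZ)), add(Z, SSZ))))
  [6] S(S(S(add(add(Z, SSSZ), add(Z, SSZ)))))
  [7] S(S(S(add(SSSZ, add(Z, SSZ)))))
  [8] S(S(S(S(add(SSZ, add(Z, SSZ))))))
  [9] S(S(S(S(S(add(SZ, add(Z, SSZ)))))))
  [10] S(S(S(S(S(S(add(Z, add(Z, SSZ))))))))
  [11] S(S(S(S(S(S(add(Z, SSZ)))))))
  [12] S^8(Z)

Term B:
  start: add(mul(add(Z, SZ), add(Z, SSZ)), add(Z, mul(Z, SSZ)))
  [1] add(mul(SZ, add(Z, SSZ)), add(Z, mul(Z, SSZ)))
  [2] add(add(add(Z, SSZ), mul(Z, add(Z, SSZ))), add(Z, mul(Z, SSZ)))
  [3] add(add(SSZ, mul(Z, add(Z, SSZ))), add(Z, mul(Z, SSZ)))
  [4] add(S(add(SZ, mul(Z, add(Z, SSZ)))), add(Z, mul(Z, SSZ)))
  [5] S(add(add(SZ, mul(Z, add(Z, SSZ))), add(Z, mul(Z, SSZ))))
  [6] S(add(S(add(Z, mul(Z, add(Z, SSZ)))), add(Z, mul(Z, SSZ))))
  [7] S(S(add(add(Z, mul(Z, add(Z, SSZ))), add(Z, mul(Z, SSZ)))))
  [8] S(S(add(mul(Z, add(Z, SSZ)), add(Z, mul(Z, SSZ)))))
  [9] S(S(add(Z, add(Z, mul(Z, SSZ)))))
  [10] S(S(add(Z, mul(Z, SSZ))))
  [11] S(S(mul(Z, SSZ)))
  [12] SSZ

Answer: DIFFERENT — A ⇓ S^8(Z), B ⇓ SSZ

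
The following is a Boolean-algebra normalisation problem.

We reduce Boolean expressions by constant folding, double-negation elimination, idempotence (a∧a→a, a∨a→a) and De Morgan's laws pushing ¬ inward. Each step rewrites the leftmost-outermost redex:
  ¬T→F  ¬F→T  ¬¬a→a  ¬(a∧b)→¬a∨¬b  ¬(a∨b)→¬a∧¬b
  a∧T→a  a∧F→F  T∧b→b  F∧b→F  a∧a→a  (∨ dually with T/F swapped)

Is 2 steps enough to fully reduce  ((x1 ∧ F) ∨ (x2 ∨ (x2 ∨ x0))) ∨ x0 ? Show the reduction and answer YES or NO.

Answer: YES — reaches normal form (x2 ∨ (x2 ∨ x0)) ∨ x0 in 2 ≤ 2 steps

Derivation:
  start: ((x1 ∧ F) ∨ (x2 ∨ (x2 ∨ x0))) ∨ x0
  step 1: (F ∨ (x2 ∨ (x2 ∨ x0))) ∨ x0
  step 2: (x2 ∨ (x2 ∨ x0)) ∨ x0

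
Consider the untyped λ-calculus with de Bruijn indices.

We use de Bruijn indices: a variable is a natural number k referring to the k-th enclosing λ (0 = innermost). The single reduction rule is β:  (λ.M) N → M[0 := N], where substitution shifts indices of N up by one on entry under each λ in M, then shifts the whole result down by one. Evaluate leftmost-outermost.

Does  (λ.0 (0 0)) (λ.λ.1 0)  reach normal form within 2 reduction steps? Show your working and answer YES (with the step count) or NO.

Answer: NO — after 2 steps the term is λ.(λ.λ.1 0) (λ.λ.1 0) 0, not yet normal

Working:
  start: (λ.0 (0 0)) (λ.λ.1 0)
  step 1: (λ.λ.1 0) ((λ.λ.1 0) (λ.λ.1 0))
  step 2: λ.(λ.λ.1 0) (λ.λ.1 0) 0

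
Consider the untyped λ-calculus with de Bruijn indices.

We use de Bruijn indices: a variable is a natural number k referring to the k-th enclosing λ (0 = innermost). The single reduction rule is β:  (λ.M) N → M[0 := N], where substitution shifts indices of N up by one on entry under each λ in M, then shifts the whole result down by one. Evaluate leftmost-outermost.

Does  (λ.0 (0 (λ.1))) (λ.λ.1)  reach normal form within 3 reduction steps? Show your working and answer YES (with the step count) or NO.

Answer: YES — reaches normal form λ.λ.λ.λ.λ.1 in 3 ≤ 3 steps

Working:
  start: (λ.0 (0 (λ.1))) (λ.λ.1)
  step 1: (λ.λ.1) ((λ.λ.1) (λ.λ.λ.1))
  step 2: λ.(λ.λ.1) (λ.λ.λ.1)
  step 3: λ.λ.λ.λ.λ.1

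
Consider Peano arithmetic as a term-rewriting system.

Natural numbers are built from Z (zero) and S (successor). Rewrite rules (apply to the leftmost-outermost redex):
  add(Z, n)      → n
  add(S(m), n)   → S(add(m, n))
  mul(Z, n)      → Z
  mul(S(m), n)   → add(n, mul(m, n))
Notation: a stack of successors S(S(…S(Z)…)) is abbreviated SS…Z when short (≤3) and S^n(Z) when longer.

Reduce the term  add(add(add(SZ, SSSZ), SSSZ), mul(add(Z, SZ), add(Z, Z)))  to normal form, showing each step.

  start: add(add(add(SZ, SSSZ), SSSZ), mul(add(Z, SZ), add(Z, Z)))
  step 1: add(add(S(add(Z, SSSZ)), SSSZ), mul(add(Z, SZ), add(Z, Z)))
  step 2: add(S(add(add(Z, SSSZ), SSSZ)), mul(add(Z, SZ), add(Z, Z)))
  step 3: S(add(add(add(Z, SSSZ), SSSZ), mul(add(Z, SZ), add(Z, Z))))
  step 4: S(add(add(SSSZ, SSSZ), mul(add(Z, SZ), add(Z, Z))))
  step 5: S(add(S(add(SSZ, SSSZ)), mul(add(Z, SZ), add(Z, Z))))
  step 6: S(S(add(add(SSZ, SSSZ), mul(add(Z, SZ), add(Z, Z)))))
  step 7: S(S(add(S(add(SZ, SSSZ)), mul(add(Z, SZ), add(Z, Z)))))
  step 8: S(S(S(add(add(SZ, SSSZ), mul(add(Z, SZ), add(Z, Z))))))
  step 9: S(S(S(add(S(add(Z, SSSZ)), mul(add(Z, SZ), add(Z, Z))))))
  step 10: S(S(S(S(add(add(Z, SSSZ), mul(add(Z, SZ), add(Z, Z)))))))
  step 11: S(S(S(S(add(SSSZ, mul(add(Z, SZ), add(Z, Z)))))))
  step 12: S(S(S(S(S(add(SSZ, mul(add(Z, SZ), add(Z, Z))))))))
  step 13: S(S(S(S(S(S(add(SZ, mul(add(Z, SZ), add(Z, Z)))))))))
  step 14: S(S(S(S(S(S(S(add(Z, mul(add(Z, SZ), add(Z, Z))))))))))
  step 15: S(S(S(S(S(S(S(mul(add(Z, SZ), add(Z, Z)))))))))
  step 16: S(S(S(S(S(S(S(mul(SZ, add(Z, Z)))))))))
  step 17: S(S(S(S(S(S(S(add(add(Z, Z), mul(Z, add(Z, Z))))))))))
  step 18: S(S(S(S(S(S(S(add(Z, mul(Z, add(Z, Z))))))))))
  step 19: S(S(S(S(S(S(S(mul(Z, add(Z, Z)))))))))
  step 20: S^7(Z)

Answer: normal form = S^7(Z)  (in 20 steps)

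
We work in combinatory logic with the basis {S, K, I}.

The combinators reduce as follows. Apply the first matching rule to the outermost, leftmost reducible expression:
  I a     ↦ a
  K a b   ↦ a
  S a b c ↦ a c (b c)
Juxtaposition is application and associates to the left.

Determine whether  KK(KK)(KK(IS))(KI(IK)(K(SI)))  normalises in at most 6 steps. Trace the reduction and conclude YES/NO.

Answer: YES — reaches normal form K in 3 ≤ 6 steps

Working:
  start: KK(KK)(KK(IS))(KI(IK)(K(SI)))
  →1  K(KK(IS))(KI(IK)(K(SI)))
  →2  KK(IS)
  →3  K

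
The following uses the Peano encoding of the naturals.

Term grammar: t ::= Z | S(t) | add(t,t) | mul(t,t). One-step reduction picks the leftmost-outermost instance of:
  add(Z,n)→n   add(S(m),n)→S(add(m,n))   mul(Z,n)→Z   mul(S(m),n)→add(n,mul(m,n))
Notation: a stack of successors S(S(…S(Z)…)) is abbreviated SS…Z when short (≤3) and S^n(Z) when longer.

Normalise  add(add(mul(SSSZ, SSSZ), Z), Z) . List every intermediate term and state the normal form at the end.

  start: add(add(mul(SSSZ, SSSZ), Z), Z)
  step 1: add(add(add(SSSZ, mul(SSZ, SSSZ)), Z), Z)
  step 2: add(add(S(add(SSZ, mul(SSZ, SSSZ))), Z), Z)
  step 3: add(S(add(add(SSZ, mul(SSZ, SSSZ)), Z)), Z)
  step 4: S(add(add(add(SSZ, mul(SSZ, SSSZ)), Z), Z))
  step 5: S(add(add(S(add(SZ, mul(SSZ, SSSZ))), Z), Z))
  step 6: S(add(S(add(add(SZ, mul(SSZ, SSSZ)), Z)), Z))
  step 7: S(S(add(add(add(SZ, mul(SSZ, SSSZ)), Z), Z)))
  step 8: S(S(add(add(S(add(Z, mul(SSZ, SSSZ))), Z), Z)))
  step 9: S(S(add(S(add(add(Z, mul(SSZ, SSSZ)), Z)), Z)))
  step 10: S(S(S(add(add(add(Z, mul(SSZ, SSSZ)), Z), Z))))
  step 11: S(S(S(add(add(mul(SSZ, SSSZ), Z), Z))))
  step 12: S(S(S(add(add(add(SSSZ, mul(SZ, SSSZ)), Z), Z))))
  step 13: S(S(S(add(add(S(add(SSZ, mul(SZ, SSSZ))), Z), Z))))
  step 14: S(S(S(add(S(add(add(SSZ, mul(SZ, SSSZ)), Z)), Z))))
  step 15: S(S(S(S(add(add(add(SSZ, mul(SZ, SSSZ)), Z), Z)))))
  step 16: S(S(S(S(add(add(S(add(SZ, mul(SZ, SSSZ))), Z), Z)))))
  step 17: S(S(S(S(add(S(add(add(SZ, mul(SZ, SSSZ)), Z)), Z)))))
  step 18: S(S(S(S(S(add(add(add(SZ, mul(SZ, SSSZ)), Z), Z))))))
  step 19: S(S(S(S(S(add(add(S(add(Z, mul(SZ, SSSZ))), Z), Z))))))
  step 20: S(S(S(S(S(add(S(add(add(Z, mul(SZ, SSSZ)), Z)), Z))))))
  step 21: S(S(S(S(S(S(add(add(add(Z, mul(SZ, SSSZ)), Z), Z)))))))
  step 22: S(S(S(S(S(S(add(add(mul(SZ, SSSZ), Z), Z)))))))
  step 23: S(S(S(S(S(S(add(add(add(SSSZ, mul(Z, SSSZ)), Z), Z)))))))
  step 24: S(S(S(S(S(S(add(add(S(add(SSZ, mul(Z, SSSZ))), Z), Z)))))))
  step 25: S(S(S(S(S(S(add(S(add(add(SSZ, mul(Z, SSSZ)), Z)), Z)))))))
  step 26: S(S(S(S(S(S(S(add(add(add(SSZ, mul(Z, SSSZ)), Z), Z))))))))
  step 27: S(S(S(S(S(S(S(add(add(S(add(SZ, mul(Z, SSSZ))), Z), Z))))))))
  step 28: S(S(S(S(S(S(S(add(S(add(add(SZ, mul(Z, SSSZ)), Z)), Z))))))))
  step 29: S(S(S(S(S(S(S(S(add(add(add(SZ, mul(Z, SSSZ)), Z), Z)))))))))
  step 30: S(S(S(S(S(S(S(S(add(add(S(add(Z, mul(Z, SSSZ))), Z), Z)))))))))
  step 31: S(S(S(S(S(S(S(S(add(S(add(add(Z, mul(Z, SSSZ)), Z)), Z)))))))))
  step 32: S(S(S(S(S(S(S(S(S(add(add(add(Z, mul(Z, SSSZ)), Z), Z))))))))))
  step 33: S(S(S(S(S(S(S(S(S(add(add(mul(Z, SSSZ), Z), Z))))))))))
  step 34: S(S(S(S(S(S(S(S(S(add(add(Z, Z), Z))))))))))
  step 35: S(S(S(S(S(S(S(S(S(add(Z, Z))))))))))
  step 36: S^9(Z)

Answer: normal form = S^9(Z)  (in 36 steps)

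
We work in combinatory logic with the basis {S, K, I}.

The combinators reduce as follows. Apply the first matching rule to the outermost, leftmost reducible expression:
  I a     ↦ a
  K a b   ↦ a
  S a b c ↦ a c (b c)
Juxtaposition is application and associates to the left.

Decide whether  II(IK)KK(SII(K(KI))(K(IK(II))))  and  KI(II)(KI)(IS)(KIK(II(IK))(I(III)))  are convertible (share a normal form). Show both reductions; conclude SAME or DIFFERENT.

Term A:
  start: II(IK)KK(SII(K(KI))(K(IK(II))))
  [1] I(IK)KK(SII(K(KI))(K(IK(II))))
  [2] IKKK(SII(K(KI))(K(IK(II))))
  [3] KKK(SII(K(KI))(K(IK(II))))
  [4] K(SII(K(KI))(K(IK(II))))
  [5] K(I(K(KI))(I(K(KI)))(K(IK(II))))
  [6] K(K(KI)(I(K(KI)))(K(IK(II))))
  [7] K(KI(K(IK(II))))
  [8] KI

Term B:
  start: KI(II)(KI)(IS)(KIK(II(IK))(I(III)))
  [1] I(KI)(IS)(KIK(II(IK))(I(III)))
  [2] KI(IS)(KIK(II(IK))(I(III)))
  [3] I(KIK(II(IK))(I(III)))
  [4] KIK(II(IK))(I(III))
  [5] I(II(IK))(I(III))
  [6] II(IK)(I(III))
  [7] I(IK)(I(III))
  [8] IK(I(III))
  [9] K(I(III))
  [10] K(III)
  [11] K(II)
  [12] KI

Answer: SAME — A ⇓ KI, B ⇓ KI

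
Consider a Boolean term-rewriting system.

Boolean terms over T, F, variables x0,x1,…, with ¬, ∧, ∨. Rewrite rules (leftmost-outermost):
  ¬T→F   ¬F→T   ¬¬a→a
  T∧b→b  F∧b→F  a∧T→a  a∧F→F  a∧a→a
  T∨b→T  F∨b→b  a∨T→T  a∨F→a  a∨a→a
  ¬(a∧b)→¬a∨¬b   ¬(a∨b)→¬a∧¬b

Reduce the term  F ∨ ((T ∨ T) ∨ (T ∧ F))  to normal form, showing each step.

  start: F ∨ ((T ∨ T) ∨ (T ∧ F))
  [1] (T ∨ T) ∨ (T ∧ F)
  [2] T ∨ (T ∧ F)
  [3] T

Answer: normal form = T  (in 3 steps)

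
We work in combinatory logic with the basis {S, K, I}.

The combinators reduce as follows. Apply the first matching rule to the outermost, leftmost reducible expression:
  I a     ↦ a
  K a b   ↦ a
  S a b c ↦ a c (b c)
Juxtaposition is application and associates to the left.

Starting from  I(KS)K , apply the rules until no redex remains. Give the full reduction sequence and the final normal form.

Answer: normal form = S  (in 2 steps)

Working:
  start: I(KS)K
  step 1: KSK
  step 2: S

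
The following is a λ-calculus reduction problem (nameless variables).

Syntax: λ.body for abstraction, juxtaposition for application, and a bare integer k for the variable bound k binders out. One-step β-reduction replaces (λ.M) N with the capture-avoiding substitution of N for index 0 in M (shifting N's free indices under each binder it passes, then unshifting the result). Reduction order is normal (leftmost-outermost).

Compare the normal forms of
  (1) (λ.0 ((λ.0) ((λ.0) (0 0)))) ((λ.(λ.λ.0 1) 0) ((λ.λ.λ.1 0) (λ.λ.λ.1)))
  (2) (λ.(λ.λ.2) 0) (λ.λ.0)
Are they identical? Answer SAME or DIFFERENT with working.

Answer: DIFFERENT — A ⇓ λ.λ.1 0, B ⇓ λ.λ.λ.0

Reduction:
Term A:
  start: (λ.0 ((λ.0) ((λ.0) (0 0)))) ((λ.(λ.λ.0 1) 0) ((λ.λ.λ.1 0) (λ.λ.λ.1)))
  step 1: (λ.(λ.λ.0 1) 0) ((λ.λ.λ.1 0) (λ.λ.λ.1)) ((λ.0) ((λ.0) ((λ.(λ.λ.0 1) 0) ((λ.λ.λ.1 0) (λ.λ.λ.1)) ((λ.(λ.λ.0 1) 0) ((λ.λ.λ.1 0) (λ.λ.λ.1))))))
  step 2: (λ.λ.0 1) ((λ.λ.λ.1 0) (λ.λ.λ.1)) ((λ.0) ((λ.0) ((λ.(λ.λ.0 1) 0) ((λ.λ.λ.1 0) (λ.λ.λ.1)) ((λ.(λ.λ.0 1) 0) ((λ.λ.λ.1 0) (λ.λ.λ.1))))))
  step 3: (λ.0 ((λ.λ.λ.1 0) (λ.λ.λ.1))) ((λ.0) ((λ.0) ((λ.(λ.λ.0 1) 0) ((λ.λ.λ.1 0) (λ.λ.λ.1)) ((λ.(λ.λ.0 1) 0) ((λ.λ.λ.1 0) (λ.λ.λ.1))))))
  step 4: (λ.0) ((λ.0) ((λ.(λ.λ.0 1) 0) ((λ.λ.λ.1 0) (λ.λ.λ.1)) ((λ.(λ.λ.0 1) 0) ((λ.λ.λ.1 0) (λ.λ.λ.1))))) ((λ.λ.λ.1 0) (λ.λ.λ.1))
  step 5: (λ.0) ((λ.(λ.λ.0 1) 0) ((λ.λ.λ.1 0) (λ.λ.λ.1)) ((λ.(λ.λ.0 1) 0) ((λ.λ.λ.1 0) (λ.λ.λ.1)))) ((λ.λ.λ.1 0) (λ.λ.λ.1))
  step 6: (λ.(λ.λ.0 1) 0) ((λ.λ.λ.1 0) (λ.λ.λ.1)) ((λ.(λ.λ.0 1) 0) ((λ.λ.λ.1 0) (λ.λ.λ.1))) ((λ.λ.λ.1 0) (λ.λ.λ.1))
  step 7: (λ.λ.0 1) ((λ.λ.λ.1 0) (λ.λ.λ.1)) ((λ.(λ.λ.0 1) 0) ((λ.λ.λ.1 0) (λ.λ.λ.1))) ((λ.λ.λ.1 0) (λ.λ.λ.1))
  step 8: (λ.0 ((λ.λ.λ.1 0) (λ.λ.λ.1))) ((λ.(λ.λ.0 1) 0) ((λ.λ.λ.1 0) (λ.λ.λ.1))) ((λ.λ.λ.1 0) (λ.λ.λ.1))
  step 9: (λ.(λ.λ.0 1) 0) ((λ.λ.λ.1 0) (λ.λ.λ.1)) ((λ.λ.λ.1 0) (λ.λ.λ.1)) ((λ.λ.λ.1 0) (λ.λ.λ.1))
  step 10: (λ.λ.0 1) ((λ.λ.λ.1 0) (λ.λ.λ.1)) ((λ.λ.λ.1 0) (λ.λ.λ.1)) ((λ.λ.λ.1 0) (λ.λ.λ.1))
  step 11: (λ.0 ((λ.λ.λ.1 0) (λ.λ.λ.1))) ((λ.λ.λ.1 0) (λ.λ.λ.1)) ((λ.λ.λ.1 0) (λ.λ.λ.1))
  step 12: (λ.λ.λ.1 0) (λ.λ.λ.1) ((λ.λ.λ.1 0) (λ.λ.λ.1)) ((λ.λ.λ.1 0) (λ.λ.λ.1))
  step 13: (λ.λ.1 0) ((λ.λ.λ.1 0) (λ.λ.λ.1)) ((λ.λ.λ.1 0) (λ.λ.λ.1))
  step 14: (λ.(λ.λ.λ.1 0) (λ.λ.λ.1) 0) ((λ.λ.λ.1 0) (λ.λ.λ.1))
  step 15: (λ.λ.λ.1 0) (λ.λ.λ.1) ((λ.λ.λ.1 0) (λ.λ.λ.1))
  step 16: (λ.λ.1 0) ((λ.λ.λ.1 0) (λ.λ.λ.1))
  step 17: λ.(λ.λ.λ.1 0) (λ.λ.λ.1) 0
  step 18: λ.(λ.λ.1 0) 0
  step 19: λ.λ.1 0

Term B:
  start: (λ.(λ.λ.2) 0) (λ.λ.0)
  step 1: (λ.λ.λ.λ.0) (λ.λ.0)
  step 2: λ.λ.λ.0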